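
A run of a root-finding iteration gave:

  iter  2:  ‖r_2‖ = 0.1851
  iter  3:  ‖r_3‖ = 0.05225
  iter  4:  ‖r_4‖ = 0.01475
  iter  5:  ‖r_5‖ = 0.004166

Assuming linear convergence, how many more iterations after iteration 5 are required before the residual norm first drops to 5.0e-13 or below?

19

Rate ρ ≈ ‖r_5‖/‖r_4‖ = 0.004166/0.01475 = 0.2824.
After j more steps, ‖r_{5+j}‖ ≈ 0.004166·ρ^j; need ρ^j ≤ 5.0e-13/0.004166 = 1.20019e-10.
j ≥ ln(1.20019e-10)/ln(0.2824) = -22.8434/-1.26443 = 18.066.
So 19 more iterations are needed.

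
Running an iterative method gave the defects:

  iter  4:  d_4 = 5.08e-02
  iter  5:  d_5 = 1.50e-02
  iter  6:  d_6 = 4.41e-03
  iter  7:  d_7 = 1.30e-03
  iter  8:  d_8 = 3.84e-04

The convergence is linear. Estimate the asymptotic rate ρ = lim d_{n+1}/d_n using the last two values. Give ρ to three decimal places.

ρ ≈ d_8/d_7 = 3.84e-04/1.30e-03 = 0.29538

0.295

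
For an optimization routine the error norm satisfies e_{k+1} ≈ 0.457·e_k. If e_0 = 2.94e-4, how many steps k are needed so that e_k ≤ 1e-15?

After k steps, e_k ≈ 2.94e-4·0.457^k.
Need 0.457^k ≤ 1e-15/2.94e-4 = 3.40136e-12.
k ≥ ln(3.40136e-12)/ln(0.457) = -26.4068/-0.78307 = 33.722.
Smallest integer k = 34.

34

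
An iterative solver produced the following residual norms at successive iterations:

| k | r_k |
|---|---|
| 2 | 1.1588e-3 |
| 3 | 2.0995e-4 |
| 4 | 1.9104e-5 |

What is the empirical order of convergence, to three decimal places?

1.403

p ≈ ln(r_4/r_3) / ln(r_3/r_2)
  = ln(1.9104e-5/2.0995e-4) / ln(2.0995e-4/1.1588e-3)
  = ln(0.0909931) / ln(0.181179)
  = -2.396972 / -1.708270 ≈ 1.403158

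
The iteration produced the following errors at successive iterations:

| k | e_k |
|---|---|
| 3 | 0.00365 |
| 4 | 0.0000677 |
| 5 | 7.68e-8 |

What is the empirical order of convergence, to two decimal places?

p ≈ ln(e_5/e_4) / ln(e_4/e_3)
  = ln(7.68e-8/0.0000677) / ln(0.0000677/0.00365)
  = ln(0.00113442) / ln(0.0185479)
  = -6.78163 / -3.98740 ≈ 1.70076

1.70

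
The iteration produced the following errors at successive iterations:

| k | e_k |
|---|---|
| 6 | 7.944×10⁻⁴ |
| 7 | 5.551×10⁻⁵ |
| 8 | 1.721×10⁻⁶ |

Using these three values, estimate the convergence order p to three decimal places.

p ≈ ln(e_8/e_7) / ln(e_7/e_6)
  = ln(1.721×10⁻⁶/5.551×10⁻⁵) / ln(5.551×10⁻⁵/7.944×10⁻⁴)
  = ln(0.0310034) / ln(0.0698766)
  = -3.473658 / -2.661024 ≈ 1.305384

1.305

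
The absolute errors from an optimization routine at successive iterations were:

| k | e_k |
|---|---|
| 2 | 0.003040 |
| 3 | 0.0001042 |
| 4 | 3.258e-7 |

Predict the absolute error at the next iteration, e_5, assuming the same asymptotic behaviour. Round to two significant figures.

First estimate the order: p ≈ ln(e_4/e_3) / ln(e_3/e_2) = ln(3.258e-7/0.0001042)/ln(0.0001042/0.003040) = ln(0.00312668)/ln(0.0342763) ≈ 1.7098.
Then e_5 ≈ e_4·(e_4/e_3)^p = 3.258e-7·(0.00312668)^1.7098 = 3.258e-7·5.21307e-05 ≈ 1.698e-11.

1.7e-11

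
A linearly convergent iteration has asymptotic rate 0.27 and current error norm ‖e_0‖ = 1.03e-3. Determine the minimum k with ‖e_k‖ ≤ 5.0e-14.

After k steps, ‖e_k‖ ≈ 1.03e-3·0.27^k.
Need 0.27^k ≤ 5.0e-14/1.03e-3 = 4.85437e-11.
k ≥ ln(4.85437e-11)/ln(0.27) = -23.7486/-1.30933 = 18.138.
Smallest integer k = 19.

19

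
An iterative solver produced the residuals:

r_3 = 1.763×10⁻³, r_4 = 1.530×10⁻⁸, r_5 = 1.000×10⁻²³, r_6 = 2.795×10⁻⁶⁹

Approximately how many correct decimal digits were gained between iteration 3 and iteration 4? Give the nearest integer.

5

Digits gained ≈ log₁₀(r_3/r_4) = log₁₀(1.763×10⁻³/1.530×10⁻⁸) = log₁₀(115229) ≈ 5.062.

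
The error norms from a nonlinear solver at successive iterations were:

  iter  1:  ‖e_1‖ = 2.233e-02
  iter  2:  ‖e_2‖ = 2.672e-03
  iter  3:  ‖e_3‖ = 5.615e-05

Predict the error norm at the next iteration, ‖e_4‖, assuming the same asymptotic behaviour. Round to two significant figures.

5.0e-8

First estimate the order: p ≈ ln(‖e_3‖/‖e_2‖) / ln(‖e_2‖/‖e_1‖) = ln(5.615e-05/2.672e-03)/ln(2.672e-03/2.233e-02) = ln(0.0210142)/ln(0.11966) ≈ 1.8193.
Then ‖e_4‖ ≈ ‖e_3‖·(‖e_3‖/‖e_2‖)^p = 5.615e-05·(0.0210142)^1.8193 = 5.615e-05·0.000887458 ≈ 4.983e-08.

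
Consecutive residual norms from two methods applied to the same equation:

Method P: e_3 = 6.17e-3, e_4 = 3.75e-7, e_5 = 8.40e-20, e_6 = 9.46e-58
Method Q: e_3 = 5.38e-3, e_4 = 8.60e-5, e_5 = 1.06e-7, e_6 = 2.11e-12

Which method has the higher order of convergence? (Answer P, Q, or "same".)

Method P: p ≈ ln(9.46e-58/8.40e-20)/ln(8.40e-20/3.75e-7) ≈ 3.00.
Method Q: p ≈ ln(2.11e-12/1.06e-7)/ln(1.06e-7/8.60e-5) ≈ 1.62.
Method P has the higher order (≈3.0 vs ≈1.6).

P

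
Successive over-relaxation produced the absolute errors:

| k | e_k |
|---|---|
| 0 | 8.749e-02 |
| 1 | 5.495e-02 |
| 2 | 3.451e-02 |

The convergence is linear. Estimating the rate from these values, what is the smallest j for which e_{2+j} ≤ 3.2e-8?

30

Rate ρ ≈ e_2/e_1 = 3.451e-02/5.495e-02 = 0.6280.
After j more steps, e_{2+j} ≈ 3.451e-02·ρ^j; need ρ^j ≤ 3.2e-8/3.451e-02 = 9.27267e-07.
j ≥ ln(9.27267e-07)/ln(0.6280) = -13.8910/-0.46522 = 29.859.
So 30 more iterations are needed.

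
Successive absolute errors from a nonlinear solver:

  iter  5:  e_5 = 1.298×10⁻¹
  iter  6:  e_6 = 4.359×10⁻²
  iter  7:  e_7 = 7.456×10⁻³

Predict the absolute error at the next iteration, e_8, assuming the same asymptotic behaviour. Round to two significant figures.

4.3e-4

First estimate the order: p ≈ ln(e_7/e_6) / ln(e_6/e_5) = ln(7.456×10⁻³/4.359×10⁻²)/ln(4.359×10⁻²/1.298×10⁻¹) = ln(0.171048)/ln(0.335824) ≈ 1.6183.
Then e_8 ≈ e_7·(e_7/e_6)^p = 7.456×10⁻³·(0.171048)^1.6183 = 7.456×10⁻³·0.0574057 ≈ 0.000428.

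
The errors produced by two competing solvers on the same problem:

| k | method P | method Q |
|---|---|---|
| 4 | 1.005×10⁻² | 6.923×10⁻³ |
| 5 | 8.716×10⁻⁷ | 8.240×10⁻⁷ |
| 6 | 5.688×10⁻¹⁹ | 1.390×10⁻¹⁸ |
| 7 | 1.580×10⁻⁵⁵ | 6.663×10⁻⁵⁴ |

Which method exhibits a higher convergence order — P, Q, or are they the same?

same

Method P: p ≈ ln(1.580×10⁻⁵⁵/5.688×10⁻¹⁹)/ln(5.688×10⁻¹⁹/8.716×10⁻⁷) ≈ 3.00.
Method Q: p ≈ ln(6.663×10⁻⁵⁴/1.390×10⁻¹⁸)/ln(1.390×10⁻¹⁸/8.240×10⁻⁷) ≈ 3.00.
Both orders ≈ 3.0 — effectively the same.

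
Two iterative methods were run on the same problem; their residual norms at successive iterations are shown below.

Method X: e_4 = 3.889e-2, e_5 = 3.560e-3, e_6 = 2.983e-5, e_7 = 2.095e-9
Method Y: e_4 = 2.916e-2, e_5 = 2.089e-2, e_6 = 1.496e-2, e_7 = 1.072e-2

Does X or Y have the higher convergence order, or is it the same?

Method X: p ≈ ln(2.095e-9/2.983e-5)/ln(2.983e-5/3.560e-3) ≈ 2.00.
Method Y: p ≈ ln(1.072e-2/1.496e-2)/ln(1.496e-2/2.089e-2) ≈ 1.00.
Method X has the higher order (≈2.0 vs ≈1.0).

X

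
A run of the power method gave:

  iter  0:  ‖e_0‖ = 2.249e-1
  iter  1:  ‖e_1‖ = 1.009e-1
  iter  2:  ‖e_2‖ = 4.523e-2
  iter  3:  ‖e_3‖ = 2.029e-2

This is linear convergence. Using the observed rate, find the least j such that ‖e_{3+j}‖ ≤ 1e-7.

16

Rate ρ ≈ ‖e_3‖/‖e_2‖ = 2.029e-2/4.523e-2 = 0.4486.
After j more steps, ‖e_{3+j}‖ ≈ 2.029e-2·ρ^j; need ρ^j ≤ 1e-7/2.029e-2 = 4.92854e-06.
j ≥ ln(4.92854e-06)/ln(0.4486) = -12.2205/-0.80162 = 15.245.
So 16 more iterations are needed.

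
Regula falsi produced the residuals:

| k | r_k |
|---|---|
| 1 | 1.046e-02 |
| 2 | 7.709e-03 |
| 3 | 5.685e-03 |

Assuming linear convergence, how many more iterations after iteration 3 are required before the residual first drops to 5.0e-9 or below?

46

Rate ρ ≈ r_3/r_2 = 5.685e-03/7.709e-03 = 0.7374.
After j more steps, r_{3+j} ≈ 5.685e-03·ρ^j; need ρ^j ≤ 5.0e-9/5.685e-03 = 8.79507e-07.
j ≥ ln(8.79507e-07)/ln(0.7374) = -13.9439/-0.30462 = 45.775.
So 46 more iterations are needed.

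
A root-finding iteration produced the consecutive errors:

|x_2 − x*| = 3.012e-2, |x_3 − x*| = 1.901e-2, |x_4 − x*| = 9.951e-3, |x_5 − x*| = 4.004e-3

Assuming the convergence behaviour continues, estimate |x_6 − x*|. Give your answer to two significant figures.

1.1e-3

First estimate the order: p ≈ ln(|x_5 − x*|/|x_4 − x*|) / ln(|x_4 − x*|/|x_3 − x*|) = ln(4.004e-3/9.951e-3)/ln(9.951e-3/1.901e-2) = ln(0.402372)/ln(0.523461) ≈ 1.4064.
Then |x_6 − x*| ≈ |x_5 − x*|·(|x_5 − x*|/|x_4 − x*|)^p = 4.004e-3·(0.402372)^1.4064 = 4.004e-3·0.277938 ≈ 0.001113.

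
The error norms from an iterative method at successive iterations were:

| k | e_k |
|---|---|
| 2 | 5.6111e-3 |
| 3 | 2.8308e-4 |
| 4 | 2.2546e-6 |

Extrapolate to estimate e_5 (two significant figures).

9.1e-10

First estimate the order: p ≈ ln(e_4/e_3) / ln(e_3/e_2) = ln(2.2546e-6/2.8308e-4)/ln(2.8308e-4/5.6111e-3) = ln(0.00796453)/ln(0.05045) ≈ 1.6181.
Then e_5 ≈ e_4·(e_4/e_3)^p = 2.2546e-6·(0.00796453)^1.6181 = 2.2546e-6·0.000401668 ≈ 9.056e-10.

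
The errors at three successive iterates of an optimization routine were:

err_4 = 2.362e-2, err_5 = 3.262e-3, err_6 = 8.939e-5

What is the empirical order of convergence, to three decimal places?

1.817

p ≈ ln(err_6/err_5) / ln(err_5/err_4)
  = ln(8.939e-5/3.262e-3) / ln(3.262e-3/2.362e-2)
  = ln(0.0274034) / ln(0.138103)
  = -3.597088 / -1.979755 ≈ 1.816936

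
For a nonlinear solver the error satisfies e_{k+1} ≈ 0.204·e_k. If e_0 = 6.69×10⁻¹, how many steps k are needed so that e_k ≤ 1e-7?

After k steps, e_k ≈ 6.69×10⁻¹·0.204^k.
Need 0.204^k ≤ 1e-7/6.69×10⁻¹ = 1.49477e-07.
k ≥ ln(1.49477e-07)/ln(0.204) = -15.7161/-1.58964 = 9.887.
Smallest integer k = 10.

10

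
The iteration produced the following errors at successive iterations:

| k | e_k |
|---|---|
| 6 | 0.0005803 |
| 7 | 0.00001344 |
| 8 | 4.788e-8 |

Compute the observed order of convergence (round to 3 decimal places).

1.497

p ≈ ln(e_8/e_7) / ln(e_7/e_6)
  = ln(4.788e-8/0.00001344) / ln(0.00001344/0.0005803)
  = ln(0.0035625) / ln(0.0231604)
  = -5.637293 / -3.765311 ≈ 1.497165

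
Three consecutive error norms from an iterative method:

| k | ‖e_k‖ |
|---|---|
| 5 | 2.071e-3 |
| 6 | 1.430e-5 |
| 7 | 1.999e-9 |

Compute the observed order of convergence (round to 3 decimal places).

1.784

p ≈ ln(‖e_7‖/‖e_6‖) / ln(‖e_6‖/‖e_5‖)
  = ln(1.999e-9/1.430e-5) / ln(1.430e-5/2.071e-3)
  = ln(0.00013979) / ln(0.00690488)
  = -8.875369 / -4.975527 ≈ 1.783805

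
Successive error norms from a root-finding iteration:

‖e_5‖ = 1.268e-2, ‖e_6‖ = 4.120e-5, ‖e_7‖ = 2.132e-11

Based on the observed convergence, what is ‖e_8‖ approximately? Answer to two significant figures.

First estimate the order: p ≈ ln(‖e_7‖/‖e_6‖) / ln(‖e_6‖/‖e_5‖) = ln(2.132e-11/4.120e-5)/ln(4.120e-5/1.268e-2) = ln(5.17476e-07)/ln(0.00324921) ≈ 2.5263.
Then ‖e_8‖ ≈ ‖e_7‖·(‖e_7‖/‖e_6‖)^p = 2.132e-11·(5.17476e-07)^2.5263 = 2.132e-11·1.31644e-16 ≈ 2.807e-27.

2.8e-27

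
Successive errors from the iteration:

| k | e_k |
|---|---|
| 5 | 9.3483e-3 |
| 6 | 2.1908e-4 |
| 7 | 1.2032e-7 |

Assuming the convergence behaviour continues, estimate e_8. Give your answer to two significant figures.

3.6e-14

First estimate the order: p ≈ ln(e_7/e_6) / ln(e_6/e_5) = ln(1.2032e-7/2.1908e-4)/ln(2.1908e-4/9.3483e-3) = ln(0.000549206)/ln(0.0234353) ≈ 2.0000.
Then e_8 ≈ e_7·(e_7/e_6)^p = 1.2032e-7·(0.000549206)^2.0000 = 1.2032e-7·3.01627e-07 ≈ 3.629e-14.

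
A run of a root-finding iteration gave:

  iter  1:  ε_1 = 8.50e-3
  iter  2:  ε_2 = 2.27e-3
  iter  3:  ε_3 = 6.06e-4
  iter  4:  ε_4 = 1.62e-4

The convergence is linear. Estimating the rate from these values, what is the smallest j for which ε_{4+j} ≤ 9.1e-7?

Rate ρ ≈ ε_4/ε_3 = 1.62e-4/6.06e-4 = 0.2673.
After j more steps, ε_{4+j} ≈ 1.62e-4·ρ^j; need ρ^j ≤ 9.1e-7/1.62e-4 = 0.00561728.
j ≥ ln(0.00561728)/ln(0.2673) = -5.1819/-1.31938 = 3.928.
So 4 more iterations are needed.

4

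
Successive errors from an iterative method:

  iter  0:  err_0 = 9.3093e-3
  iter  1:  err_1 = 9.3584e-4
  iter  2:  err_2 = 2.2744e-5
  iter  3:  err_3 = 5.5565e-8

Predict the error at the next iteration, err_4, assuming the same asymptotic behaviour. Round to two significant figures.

First estimate the order: p ≈ ln(err_3/err_2) / ln(err_2/err_1) = ln(5.5565e-8/2.2744e-5)/ln(2.2744e-5/9.3584e-4) = ln(0.00244306)/ln(0.0243033) ≈ 1.6180.
Then err_4 ≈ err_3·(err_3/err_2)^p = 5.5565e-8·(0.00244306)^1.6180 = 5.5565e-8·5.93851e-05 ≈ 3.3e-12.

3.3e-12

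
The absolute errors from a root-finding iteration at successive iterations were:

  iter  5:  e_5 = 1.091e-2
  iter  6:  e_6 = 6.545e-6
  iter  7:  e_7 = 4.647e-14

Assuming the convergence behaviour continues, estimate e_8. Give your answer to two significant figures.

1.1e-34

First estimate the order: p ≈ ln(e_7/e_6) / ln(e_6/e_5) = ln(4.647e-14/6.545e-6)/ln(6.545e-6/1.091e-2) = ln(7.10008e-09)/ln(0.000599908) ≈ 2.5292.
Then e_8 ≈ e_7·(e_7/e_6)^p = 4.647e-14·(7.10008e-09)^2.5292 = 4.647e-14·2.45592e-21 ≈ 1.141e-34.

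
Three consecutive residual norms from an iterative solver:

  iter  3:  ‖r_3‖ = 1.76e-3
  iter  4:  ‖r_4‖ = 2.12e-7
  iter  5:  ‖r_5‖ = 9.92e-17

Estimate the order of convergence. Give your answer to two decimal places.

p ≈ ln(‖r_5‖/‖r_4‖) / ln(‖r_4‖/‖r_3‖)
  = ln(9.92e-17/2.12e-7) / ln(2.12e-7/1.76e-3)
  = ln(4.67925e-10) / ln(0.000120455)
  = -21.48271 / -9.02423 ≈ 2.38056

2.38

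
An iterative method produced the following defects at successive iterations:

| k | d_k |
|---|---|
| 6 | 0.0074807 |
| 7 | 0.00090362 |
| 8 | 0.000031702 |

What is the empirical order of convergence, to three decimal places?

1.585

p ≈ ln(d_8/d_7) / ln(d_7/d_6)
  = ln(0.000031702/0.00090362) / ln(0.00090362/0.0074807)
  = ln(0.0350833) / ln(0.120794)
  = -3.350030 / -2.113669 ≈ 1.584936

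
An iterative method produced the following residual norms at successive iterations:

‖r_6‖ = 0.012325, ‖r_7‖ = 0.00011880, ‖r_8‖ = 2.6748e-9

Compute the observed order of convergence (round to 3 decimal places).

2.305

p ≈ ln(‖r_8‖/‖r_7‖) / ln(‖r_7‖/‖r_6‖)
  = ln(2.6748e-9/0.00011880) / ln(0.00011880/0.012325)
  = ln(2.25152e-05) / ln(0.00963895)
  = -10.701320 / -4.641943 ≈ 2.305354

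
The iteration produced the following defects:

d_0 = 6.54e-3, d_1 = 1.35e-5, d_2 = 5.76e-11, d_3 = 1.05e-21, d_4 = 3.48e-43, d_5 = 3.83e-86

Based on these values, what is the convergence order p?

2

Consecutive ratios: d_5/d_4 = 3.83e-86/3.48e-43 = 1.10057e-43, d_4/d_3 = 3.48e-43/1.05e-21 = 3.31429e-22.
p ≈ ln(1.10057e-43)/ln(3.31429e-22) = -98.9153/-49.4586 ≈ 2.00.
So the convergence is quadratic (order 2).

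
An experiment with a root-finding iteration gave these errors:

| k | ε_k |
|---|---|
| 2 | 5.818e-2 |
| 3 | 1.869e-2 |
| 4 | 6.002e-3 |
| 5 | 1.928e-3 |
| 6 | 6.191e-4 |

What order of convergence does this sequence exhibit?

Consecutive ratios: ε_6/ε_5 = 6.191e-4/1.928e-3 = 0.32111, ε_5/ε_4 = 1.928e-3/6.002e-3 = 0.321226.
p ≈ ln(0.32111)/ln(0.321226) = -1.1360/-1.1356 ≈ 1.00.
So the convergence is linear (order 1).

1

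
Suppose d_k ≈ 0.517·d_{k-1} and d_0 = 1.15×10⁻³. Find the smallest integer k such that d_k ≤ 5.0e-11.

26

After k steps, d_k ≈ 1.15×10⁻³·0.517^k.
Need 0.517^k ≤ 5.0e-11/1.15×10⁻³ = 4.34783e-08.
k ≥ ln(4.34783e-08)/ln(0.517) = -16.9510/-0.65971 = 25.695.
Smallest integer k = 26.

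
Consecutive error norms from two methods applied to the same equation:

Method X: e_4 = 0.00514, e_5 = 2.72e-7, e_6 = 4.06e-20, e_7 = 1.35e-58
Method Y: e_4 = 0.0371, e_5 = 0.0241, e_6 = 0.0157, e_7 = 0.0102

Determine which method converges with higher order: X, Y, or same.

X

Method X: p ≈ ln(1.35e-58/4.06e-20)/ln(4.06e-20/2.72e-7) ≈ 3.00.
Method Y: p ≈ ln(0.0102/0.0157)/ln(0.0157/0.0241) ≈ 1.01.
Method X has the higher order (≈3.0 vs ≈1.0).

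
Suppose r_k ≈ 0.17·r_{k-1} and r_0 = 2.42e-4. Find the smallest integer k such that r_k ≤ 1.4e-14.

14

After k steps, r_k ≈ 2.42e-4·0.17^k.
Need 0.17^k ≤ 1.4e-14/2.42e-4 = 5.78512e-11.
k ≥ ln(5.78512e-11)/ln(0.17) = -23.5731/-1.77196 = 13.303.
Smallest integer k = 14.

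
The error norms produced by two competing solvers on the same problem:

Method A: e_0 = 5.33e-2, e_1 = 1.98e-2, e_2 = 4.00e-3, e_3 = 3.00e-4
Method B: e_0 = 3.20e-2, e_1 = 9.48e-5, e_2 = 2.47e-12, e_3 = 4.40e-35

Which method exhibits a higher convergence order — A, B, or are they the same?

Method A: p ≈ ln(3.00e-4/4.00e-3)/ln(4.00e-3/1.98e-2) ≈ 1.62.
Method B: p ≈ ln(4.40e-35/2.47e-12)/ln(2.47e-12/9.48e-5) ≈ 3.00.
Method B has the higher order (≈3.0 vs ≈1.6).

B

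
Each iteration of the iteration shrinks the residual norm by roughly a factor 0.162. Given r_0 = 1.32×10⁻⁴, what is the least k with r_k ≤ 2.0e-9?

7

After k steps, r_k ≈ 1.32×10⁻⁴·0.162^k.
Need 0.162^k ≤ 2.0e-9/1.32×10⁻⁴ = 1.51515e-05.
k ≥ ln(1.51515e-05)/ln(0.162) = -11.0974/-1.82016 = 6.097.
Smallest integer k = 7.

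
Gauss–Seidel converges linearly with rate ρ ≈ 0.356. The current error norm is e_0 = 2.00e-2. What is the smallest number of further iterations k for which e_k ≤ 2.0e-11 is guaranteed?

After k steps, e_k ≈ 2.00e-2·0.356^k.
Need 0.356^k ≤ 2.0e-11/2.00e-2 = 1e-09.
k ≥ ln(1e-09)/ln(0.356) = -20.7233/-1.03282 = 20.065.
Smallest integer k = 21.

21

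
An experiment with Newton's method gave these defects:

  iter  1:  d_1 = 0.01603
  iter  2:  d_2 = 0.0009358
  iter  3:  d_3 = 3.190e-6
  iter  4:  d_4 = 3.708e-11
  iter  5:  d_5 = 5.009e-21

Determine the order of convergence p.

2

Consecutive ratios: d_5/d_4 = 5.009e-21/3.708e-11 = 1.35086e-10, d_4/d_3 = 3.708e-11/3.190e-6 = 1.16238e-05.
p ≈ ln(1.35086e-10)/ln(1.16238e-05) = -22.7251/-11.3625 ≈ 2.00.
So the convergence is quadratic (order 2).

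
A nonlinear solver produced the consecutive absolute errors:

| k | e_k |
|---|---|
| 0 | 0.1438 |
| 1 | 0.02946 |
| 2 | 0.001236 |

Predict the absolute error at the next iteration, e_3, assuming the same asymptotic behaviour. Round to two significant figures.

2.2e-6

First estimate the order: p ≈ ln(e_2/e_1) / ln(e_1/e_0) = ln(0.001236/0.02946)/ln(0.02946/0.1438) = ln(0.0419552)/ln(0.204868) ≈ 2.0002.
Then e_3 ≈ e_2·(e_2/e_1)^p = 0.001236·(0.0419552)^2.0002 = 0.001236·0.00175912 ≈ 2.174e-06.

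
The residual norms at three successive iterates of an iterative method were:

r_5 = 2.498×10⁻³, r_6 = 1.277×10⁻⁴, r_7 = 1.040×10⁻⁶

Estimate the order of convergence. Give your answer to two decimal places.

1.62

p ≈ ln(r_7/r_6) / ln(r_6/r_5)
  = ln(1.040×10⁻⁶/1.277×10⁻⁴) / ln(1.277×10⁻⁴/2.498×10⁻³)
  = ln(0.00814409) / ln(0.0511209)
  = -4.81046 / -2.97356 ≈ 1.61774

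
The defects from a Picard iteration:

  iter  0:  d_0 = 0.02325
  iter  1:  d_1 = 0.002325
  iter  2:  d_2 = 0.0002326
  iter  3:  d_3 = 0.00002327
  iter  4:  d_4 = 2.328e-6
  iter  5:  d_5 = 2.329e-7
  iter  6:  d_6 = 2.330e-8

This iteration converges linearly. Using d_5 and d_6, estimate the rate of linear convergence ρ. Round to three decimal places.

ρ ≈ d_6/d_5 = 2.330e-8/2.329e-7 = 0.10004

0.100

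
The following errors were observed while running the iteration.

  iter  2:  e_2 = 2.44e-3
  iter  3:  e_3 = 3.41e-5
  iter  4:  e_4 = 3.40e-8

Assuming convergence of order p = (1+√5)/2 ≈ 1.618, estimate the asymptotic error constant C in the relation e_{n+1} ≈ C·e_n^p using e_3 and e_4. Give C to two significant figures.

0.57

C ≈ e_4 / e_3^1.618
  = 3.40e-8 / (3.41e-5)^1.618
  = 3.40e-8 / 5.91557e-08 ≈ 0.57475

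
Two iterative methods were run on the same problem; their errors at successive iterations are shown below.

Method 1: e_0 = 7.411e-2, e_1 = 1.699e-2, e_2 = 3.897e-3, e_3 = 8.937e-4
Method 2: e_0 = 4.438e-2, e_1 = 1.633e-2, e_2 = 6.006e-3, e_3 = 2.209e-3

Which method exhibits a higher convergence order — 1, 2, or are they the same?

same

Method 1: p ≈ ln(8.937e-4/3.897e-3)/ln(3.897e-3/1.699e-2) ≈ 1.00.
Method 2: p ≈ ln(2.209e-3/6.006e-3)/ln(6.006e-3/1.633e-2) ≈ 1.00.
Both orders ≈ 1.0 — effectively the same.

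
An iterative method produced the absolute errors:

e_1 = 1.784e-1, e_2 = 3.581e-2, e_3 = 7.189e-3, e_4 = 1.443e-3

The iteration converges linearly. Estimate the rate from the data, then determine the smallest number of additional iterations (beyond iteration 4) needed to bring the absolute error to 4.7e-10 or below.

10

Rate ρ ≈ e_4/e_3 = 1.443e-3/7.189e-3 = 0.2007.
After j more steps, e_{4+j} ≈ 1.443e-3·ρ^j; need ρ^j ≤ 4.7e-10/1.443e-3 = 3.2571e-07.
j ≥ ln(3.2571e-07)/ln(0.2007) = -14.9373/-1.60594 = 9.301.
So 10 more iterations are needed.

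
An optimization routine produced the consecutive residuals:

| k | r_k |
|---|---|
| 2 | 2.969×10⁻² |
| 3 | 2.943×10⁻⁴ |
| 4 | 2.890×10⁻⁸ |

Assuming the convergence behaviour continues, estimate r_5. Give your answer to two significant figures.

First estimate the order: p ≈ ln(r_4/r_3) / ln(r_3/r_2) = ln(2.890×10⁻⁸/2.943×10⁻⁴)/ln(2.943×10⁻⁴/2.969×10⁻²) = ln(9.81991e-05)/ln(0.00991243) ≈ 2.0001.
Then r_5 ≈ r_4·(r_4/r_3)^p = 2.890×10⁻⁸·(9.81991e-05)^2.0001 = 2.890×10⁻⁸·9.63417e-09 ≈ 2.784e-16.

2.8e-16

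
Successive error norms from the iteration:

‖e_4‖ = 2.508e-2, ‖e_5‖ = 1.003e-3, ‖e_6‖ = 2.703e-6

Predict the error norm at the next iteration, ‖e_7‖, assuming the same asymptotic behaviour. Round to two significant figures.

5.1e-11

First estimate the order: p ≈ ln(‖e_6‖/‖e_5‖) / ln(‖e_5‖/‖e_4‖) = ln(2.703e-6/1.003e-3)/ln(1.003e-3/2.508e-2) = ln(0.00269492)/ln(0.039992) ≈ 1.8379.
Then ‖e_7‖ ≈ ‖e_6‖·(‖e_6‖/‖e_5‖)^p = 2.703e-6·(0.00269492)^1.8379 = 2.703e-6·1.89496e-05 ≈ 5.122e-11.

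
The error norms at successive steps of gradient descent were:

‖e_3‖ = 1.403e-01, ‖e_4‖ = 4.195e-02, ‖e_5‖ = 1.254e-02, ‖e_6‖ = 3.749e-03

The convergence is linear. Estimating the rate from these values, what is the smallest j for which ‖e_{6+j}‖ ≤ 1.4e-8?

11

Rate ρ ≈ ‖e_6‖/‖e_5‖ = 3.749e-03/1.254e-02 = 0.2990.
After j more steps, ‖e_{6+j}‖ ≈ 3.749e-03·ρ^j; need ρ^j ≤ 1.4e-8/3.749e-03 = 3.73433e-06.
j ≥ ln(3.73433e-06)/ln(0.2990) = -12.4979/-1.20731 = 10.352.
So 11 more iterations are needed.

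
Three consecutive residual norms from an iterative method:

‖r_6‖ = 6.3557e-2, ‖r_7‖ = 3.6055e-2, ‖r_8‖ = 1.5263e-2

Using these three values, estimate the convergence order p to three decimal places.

p ≈ ln(‖r_8‖/‖r_7‖) / ln(‖r_7‖/‖r_6‖)
  = ln(1.5263e-2/3.6055e-2) / ln(3.6055e-2/6.3557e-2)
  = ln(0.423325) / ln(0.567286)
  = -0.859615 / -0.566892 ≈ 1.516365

1.516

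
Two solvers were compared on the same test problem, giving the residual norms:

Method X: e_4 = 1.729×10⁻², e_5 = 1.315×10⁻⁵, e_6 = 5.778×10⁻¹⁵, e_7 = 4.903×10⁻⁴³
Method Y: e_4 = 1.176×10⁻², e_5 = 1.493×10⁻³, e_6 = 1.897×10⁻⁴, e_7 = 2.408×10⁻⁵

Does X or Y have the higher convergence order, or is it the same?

X

Method X: p ≈ ln(4.903×10⁻⁴³/5.778×10⁻¹⁵)/ln(5.778×10⁻¹⁵/1.315×10⁻⁵) ≈ 3.00.
Method Y: p ≈ ln(2.408×10⁻⁵/1.897×10⁻⁴)/ln(1.897×10⁻⁴/1.493×10⁻³) ≈ 1.00.
Method X has the higher order (≈3.0 vs ≈1.0).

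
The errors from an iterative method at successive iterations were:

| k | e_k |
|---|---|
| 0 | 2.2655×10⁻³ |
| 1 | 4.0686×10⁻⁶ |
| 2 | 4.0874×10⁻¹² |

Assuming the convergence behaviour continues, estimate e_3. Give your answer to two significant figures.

3.2e-25

First estimate the order: p ≈ ln(e_2/e_1) / ln(e_1/e_0) = ln(4.0874×10⁻¹²/4.0686×10⁻⁶)/ln(4.0686×10⁻⁶/2.2655×10⁻³) = ln(1.00462e-06)/ln(0.00179589) ≈ 2.1845.
Then e_3 ≈ e_2·(e_2/e_1)^p = 4.0874×10⁻¹²·(1.00462e-06)^2.1845 = 4.0874×10⁻¹²·7.89538e-14 ≈ 3.227e-25.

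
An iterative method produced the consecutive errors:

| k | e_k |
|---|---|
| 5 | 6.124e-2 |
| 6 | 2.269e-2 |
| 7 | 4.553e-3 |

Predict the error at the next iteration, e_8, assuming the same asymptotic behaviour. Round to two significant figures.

First estimate the order: p ≈ ln(e_7/e_6) / ln(e_6/e_5) = ln(4.553e-3/2.269e-2)/ln(2.269e-2/6.124e-2) = ln(0.200661)/ln(0.370509) ≈ 1.6177.
Then e_8 ≈ e_7·(e_7/e_6)^p = 4.553e-3·(0.200661)^1.6177 = 4.553e-3·0.0744037 ≈ 0.0003388.

3.4e-4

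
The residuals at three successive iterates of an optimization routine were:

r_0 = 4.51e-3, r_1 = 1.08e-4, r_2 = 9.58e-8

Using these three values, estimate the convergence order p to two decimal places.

1.88

p ≈ ln(r_2/r_1) / ln(r_1/r_0)
  = ln(9.58e-8/1.08e-4) / ln(1.08e-4/4.51e-3)
  = ln(0.000887037) / ln(0.0239468)
  = -7.02762 / -3.73192 ≈ 1.88311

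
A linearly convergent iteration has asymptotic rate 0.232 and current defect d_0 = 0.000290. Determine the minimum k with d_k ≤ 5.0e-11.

After k steps, d_k ≈ 0.000290·0.232^k.
Need 0.232^k ≤ 5.0e-11/0.000290 = 1.72414e-07.
k ≥ ln(1.72414e-07)/ln(0.232) = -15.5734/-1.46102 = 10.659.
Smallest integer k = 11.

11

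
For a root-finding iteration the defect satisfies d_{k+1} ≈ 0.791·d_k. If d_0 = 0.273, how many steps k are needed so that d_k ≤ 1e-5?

After k steps, d_k ≈ 0.273·0.791^k.
Need 0.791^k ≤ 1e-5/0.273 = 3.663e-05.
k ≥ ln(3.663e-05)/ln(0.791) = -10.2146/-0.23446 = 43.566.
Smallest integer k = 44.

44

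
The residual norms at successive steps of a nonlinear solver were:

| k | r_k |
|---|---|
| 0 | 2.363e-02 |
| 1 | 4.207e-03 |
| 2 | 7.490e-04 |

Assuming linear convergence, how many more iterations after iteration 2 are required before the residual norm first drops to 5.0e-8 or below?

6

Rate ρ ≈ r_2/r_1 = 7.490e-04/4.207e-03 = 0.1780.
After j more steps, r_{2+j} ≈ 7.490e-04·ρ^j; need ρ^j ≤ 5.0e-8/7.490e-04 = 6.67557e-05.
j ≥ ln(6.67557e-05)/ln(0.1780) = -9.6145/-1.72597 = 5.570.
So 6 more iterations are needed.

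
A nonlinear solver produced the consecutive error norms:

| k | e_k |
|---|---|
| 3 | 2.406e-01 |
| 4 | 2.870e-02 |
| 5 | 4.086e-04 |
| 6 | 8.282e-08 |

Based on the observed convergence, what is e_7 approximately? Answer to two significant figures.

3.4e-15

First estimate the order: p ≈ ln(e_6/e_5) / ln(e_5/e_4) = ln(8.282e-08/4.086e-04)/ln(4.086e-04/2.870e-02) = ln(0.000202692)/ln(0.0142369) ≈ 2.0000.
Then e_7 ≈ e_6·(e_6/e_5)^p = 8.282e-08·(0.000202692)^2.0000 = 8.282e-08·4.1084e-08 ≈ 3.403e-15.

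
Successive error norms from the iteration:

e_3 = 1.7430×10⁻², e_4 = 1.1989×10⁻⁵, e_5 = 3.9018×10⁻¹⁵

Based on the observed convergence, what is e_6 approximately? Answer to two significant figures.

1.3e-43

First estimate the order: p ≈ ln(e_5/e_4) / ln(e_4/e_3) = ln(3.9018×10⁻¹⁵/1.1989×10⁻⁵)/ln(1.1989×10⁻⁵/1.7430×10⁻²) = ln(3.25448e-10)/ln(0.000687837) ≈ 3.0000.
Then e_6 ≈ e_5·(e_5/e_4)^p = 3.9018×10⁻¹⁵·(3.25448e-10)^3.0000 = 3.9018×10⁻¹⁵·3.44703e-29 ≈ 1.345e-43.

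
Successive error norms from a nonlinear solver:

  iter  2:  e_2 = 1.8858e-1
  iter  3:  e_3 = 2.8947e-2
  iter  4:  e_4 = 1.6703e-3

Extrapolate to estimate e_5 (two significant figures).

2.2e-5

First estimate the order: p ≈ ln(e_4/e_3) / ln(e_3/e_2) = ln(1.6703e-3/2.8947e-2)/ln(2.8947e-2/1.8858e-1) = ln(0.057702)/ln(0.1535) ≈ 1.5221.
Then e_5 ≈ e_4·(e_4/e_3)^p = 1.6703e-3·(0.057702)^1.5221 = 1.6703e-3·0.0130139 ≈ 2.174e-05.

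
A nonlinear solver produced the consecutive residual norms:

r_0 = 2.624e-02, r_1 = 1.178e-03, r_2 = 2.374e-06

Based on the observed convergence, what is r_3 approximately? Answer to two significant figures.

First estimate the order: p ≈ ln(r_2/r_1) / ln(r_1/r_0) = ln(2.374e-06/1.178e-03)/ln(1.178e-03/2.624e-02) = ln(0.00201528)/ln(0.0448933) ≈ 2.0000.
Then r_3 ≈ r_2·(r_2/r_1)^p = 2.374e-06·(0.00201528)^2.0000 = 2.374e-06·4.06135e-06 ≈ 9.642e-12.

9.6e-12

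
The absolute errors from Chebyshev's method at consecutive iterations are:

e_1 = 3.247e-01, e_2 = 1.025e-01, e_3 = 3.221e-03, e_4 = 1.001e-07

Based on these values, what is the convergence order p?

3

Consecutive ratios: e_4/e_3 = 1.001e-07/3.221e-03 = 3.10773e-05, e_3/e_2 = 3.221e-03/1.025e-01 = 0.0314244.
p ≈ ln(3.10773e-05)/ln(0.0314244) = -10.3790/-3.4602 ≈ 3.00.
So the convergence is cubic (order 3).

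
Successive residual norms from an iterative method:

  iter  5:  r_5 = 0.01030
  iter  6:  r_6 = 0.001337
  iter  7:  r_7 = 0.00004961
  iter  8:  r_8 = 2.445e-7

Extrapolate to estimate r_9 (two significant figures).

4.6e-11

First estimate the order: p ≈ ln(r_8/r_7) / ln(r_7/r_6) = ln(2.445e-7/0.00004961)/ln(0.00004961/0.001337) = ln(0.00492844)/ln(0.0371055) ≈ 1.6129.
Then r_9 ≈ r_8·(r_8/r_7)^p = 2.445e-7·(0.00492844)^1.6129 = 2.445e-7·0.00018992 ≈ 4.644e-11.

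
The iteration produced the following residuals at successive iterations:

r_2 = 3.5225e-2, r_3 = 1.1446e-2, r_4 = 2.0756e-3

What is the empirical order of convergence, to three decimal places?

1.519

p ≈ ln(r_4/r_3) / ln(r_3/r_2)
  = ln(2.0756e-3/1.1446e-2) / ln(1.1446e-2/3.5225e-2)
  = ln(0.181338) / ln(0.32494)
  = -1.707393 / -1.124115 ≈ 1.518878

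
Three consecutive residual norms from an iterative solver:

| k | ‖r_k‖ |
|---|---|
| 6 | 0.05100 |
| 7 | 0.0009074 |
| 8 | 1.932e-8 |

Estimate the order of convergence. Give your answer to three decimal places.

p ≈ ln(‖r_8‖/‖r_7‖) / ln(‖r_7‖/‖r_6‖)
  = ln(1.932e-8/0.0009074) / ln(0.0009074/0.05100)
  = ln(2.12916e-05) / ln(0.0177922)
  = -10.757198 / -4.028995 ≈ 2.669946

2.670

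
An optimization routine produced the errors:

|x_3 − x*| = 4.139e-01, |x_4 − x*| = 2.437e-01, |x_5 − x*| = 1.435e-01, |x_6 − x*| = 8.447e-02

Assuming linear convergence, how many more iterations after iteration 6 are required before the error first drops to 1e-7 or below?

Rate ρ ≈ |x_6 − x*|/|x_5 − x*| = 8.447e-02/1.435e-01 = 0.5886.
After j more steps, |x_{6+j} − x*| ≈ 8.447e-02·ρ^j; need ρ^j ≤ 1e-7/8.447e-02 = 1.18385e-06.
j ≥ ln(1.18385e-06)/ln(0.5886) = -13.6467/-0.53001 = 25.748.
So 26 more iterations are needed.

26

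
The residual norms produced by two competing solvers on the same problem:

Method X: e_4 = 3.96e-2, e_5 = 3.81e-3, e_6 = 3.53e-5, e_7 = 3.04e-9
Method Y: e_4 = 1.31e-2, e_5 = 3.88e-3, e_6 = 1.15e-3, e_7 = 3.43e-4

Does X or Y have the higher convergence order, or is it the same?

Method X: p ≈ ln(3.04e-9/3.53e-5)/ln(3.53e-5/3.81e-3) ≈ 2.00.
Method Y: p ≈ ln(3.43e-4/1.15e-3)/ln(1.15e-3/3.88e-3) ≈ 0.99.
Method X has the higher order (≈2.0 vs ≈1.0).

X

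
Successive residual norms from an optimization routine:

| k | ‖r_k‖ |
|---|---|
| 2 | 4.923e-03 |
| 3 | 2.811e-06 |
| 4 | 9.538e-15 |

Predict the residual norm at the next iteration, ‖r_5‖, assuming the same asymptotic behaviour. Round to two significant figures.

First estimate the order: p ≈ ln(‖r_4‖/‖r_3‖) / ln(‖r_3‖/‖r_2‖) = ln(9.538e-15/2.811e-06)/ln(2.811e-06/4.923e-03) = ln(3.3931e-09)/ln(0.000570993) ≈ 2.6113.
Then ‖r_5‖ ≈ ‖r_4‖·(‖r_4‖/‖r_3‖)^p = 9.538e-15·(3.3931e-09)^2.6113 = 9.538e-15·7.65327e-23 ≈ 7.3e-37.

7.3e-37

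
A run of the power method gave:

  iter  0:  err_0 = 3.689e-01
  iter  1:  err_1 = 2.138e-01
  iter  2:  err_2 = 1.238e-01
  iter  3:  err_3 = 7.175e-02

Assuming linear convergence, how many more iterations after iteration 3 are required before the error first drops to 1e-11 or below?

42

Rate ρ ≈ err_3/err_2 = 7.175e-02/1.238e-01 = 0.5796.
After j more steps, err_{3+j} ≈ 7.175e-02·ρ^j; need ρ^j ≤ 1e-11/7.175e-02 = 1.39373e-10.
j ≥ ln(1.39373e-10)/ln(0.5796) = -22.6939/-0.54542 = 41.608.
So 42 more iterations are needed.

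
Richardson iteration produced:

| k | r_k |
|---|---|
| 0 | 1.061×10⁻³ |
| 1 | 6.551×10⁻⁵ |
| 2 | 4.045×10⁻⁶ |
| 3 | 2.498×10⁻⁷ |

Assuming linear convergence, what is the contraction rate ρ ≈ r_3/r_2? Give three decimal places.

0.062

ρ ≈ r_3/r_2 = 2.498×10⁻⁷/4.045×10⁻⁶ = 0.06176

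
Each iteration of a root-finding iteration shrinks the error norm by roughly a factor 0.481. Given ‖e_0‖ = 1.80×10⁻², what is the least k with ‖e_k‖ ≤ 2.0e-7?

After k steps, ‖e_k‖ ≈ 1.80×10⁻²·0.481^k.
Need 0.481^k ≤ 2.0e-7/1.80×10⁻² = 1.11111e-05.
k ≥ ln(1.11111e-05)/ln(0.481) = -11.4076/-0.73189 = 15.586.
Smallest integer k = 16.

16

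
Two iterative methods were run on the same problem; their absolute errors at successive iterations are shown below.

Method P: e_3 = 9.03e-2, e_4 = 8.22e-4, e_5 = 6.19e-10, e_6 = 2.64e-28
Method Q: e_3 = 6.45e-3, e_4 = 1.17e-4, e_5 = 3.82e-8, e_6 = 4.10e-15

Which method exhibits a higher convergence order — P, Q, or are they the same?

P

Method P: p ≈ ln(2.64e-28/6.19e-10)/ln(6.19e-10/8.22e-4) ≈ 3.00.
Method Q: p ≈ ln(4.10e-15/3.82e-8)/ln(3.82e-8/1.17e-4) ≈ 2.00.
Method P has the higher order (≈3.0 vs ≈2.0).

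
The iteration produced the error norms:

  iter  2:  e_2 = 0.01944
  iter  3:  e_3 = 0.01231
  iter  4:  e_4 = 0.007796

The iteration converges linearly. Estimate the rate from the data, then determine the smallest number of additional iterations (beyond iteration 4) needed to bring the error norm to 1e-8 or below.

Rate ρ ≈ e_4/e_3 = 0.007796/0.01231 = 0.6333.
After j more steps, e_{4+j} ≈ 0.007796·ρ^j; need ρ^j ≤ 1e-8/0.007796 = 1.28271e-06.
j ≥ ln(1.28271e-06)/ln(0.6333) = -13.5665/-0.45681 = 29.698.
So 30 more iterations are needed.

30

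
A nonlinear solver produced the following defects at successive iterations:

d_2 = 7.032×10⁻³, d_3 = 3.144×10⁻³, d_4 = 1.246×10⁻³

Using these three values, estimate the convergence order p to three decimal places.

p ≈ ln(d_4/d_3) / ln(d_3/d_2)
  = ln(1.246×10⁻³/3.144×10⁻³) / ln(3.144×10⁻³/7.032×10⁻³)
  = ln(0.39631) / ln(0.447099)
  = -0.925559 / -0.804975 ≈ 1.149798

1.150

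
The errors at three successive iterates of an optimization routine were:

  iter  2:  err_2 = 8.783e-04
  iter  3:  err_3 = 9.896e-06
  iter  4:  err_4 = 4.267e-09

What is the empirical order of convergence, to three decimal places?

p ≈ ln(err_4/err_3) / ln(err_3/err_2)
  = ln(4.267e-09/9.896e-06) / ln(9.896e-06/8.783e-04)
  = ln(0.000431184) / ln(0.0112672)
  = -7.748976 / -4.485859 ≈ 1.727423

1.727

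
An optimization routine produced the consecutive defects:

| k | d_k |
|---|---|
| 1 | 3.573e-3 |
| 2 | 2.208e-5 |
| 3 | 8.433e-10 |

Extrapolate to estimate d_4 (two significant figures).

First estimate the order: p ≈ ln(d_3/d_2) / ln(d_2/d_1) = ln(8.433e-10/2.208e-5)/ln(2.208e-5/3.573e-3) = ln(3.81929e-05)/ln(0.00617968) ≈ 2.0000.
Then d_4 ≈ d_3·(d_3/d_2)^p = 8.433e-10·(3.81929e-05)^2.0000 = 8.433e-10·1.4587e-09 ≈ 1.23e-18.

1.2e-18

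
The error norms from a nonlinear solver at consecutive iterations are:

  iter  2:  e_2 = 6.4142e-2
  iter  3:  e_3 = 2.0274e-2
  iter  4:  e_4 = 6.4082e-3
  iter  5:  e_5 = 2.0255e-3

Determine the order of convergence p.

Consecutive ratios: e_5/e_4 = 2.0255e-3/6.4082e-3 = 0.316079, e_4/e_3 = 6.4082e-3/2.0274e-2 = 0.31608.
p ≈ ln(0.316079)/ln(0.31608) = -1.1518/-1.1518 ≈ 1.00.
So the convergence is linear (order 1).

1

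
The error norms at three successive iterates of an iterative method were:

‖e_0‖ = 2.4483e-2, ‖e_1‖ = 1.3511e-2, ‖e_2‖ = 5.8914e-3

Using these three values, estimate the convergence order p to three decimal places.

p ≈ ln(‖e_2‖/‖e_1‖) / ln(‖e_1‖/‖e_0‖)
  = ln(5.8914e-3/1.3511e-2) / ln(1.3511e-2/2.4483e-2)
  = ln(0.436045) / ln(0.551852)
  = -0.830010 / -0.594475 ≈ 1.396207

1.396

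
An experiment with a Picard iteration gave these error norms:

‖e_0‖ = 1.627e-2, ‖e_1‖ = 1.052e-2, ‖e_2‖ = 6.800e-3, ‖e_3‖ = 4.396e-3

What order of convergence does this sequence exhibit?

1

Consecutive ratios: ‖e_3‖/‖e_2‖ = 4.396e-3/6.800e-3 = 0.646471, ‖e_2‖/‖e_1‖ = 6.800e-3/1.052e-2 = 0.646388.
p ≈ ln(0.646471)/ln(0.646388) = -0.4362/-0.4364 ≈ 1.00.
So the convergence is linear (order 1).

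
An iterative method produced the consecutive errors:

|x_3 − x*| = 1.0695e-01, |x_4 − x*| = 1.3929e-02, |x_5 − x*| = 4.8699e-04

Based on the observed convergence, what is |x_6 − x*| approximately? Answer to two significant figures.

2.0e-6

First estimate the order: p ≈ ln(|x_5 − x*|/|x_4 − x*|) / ln(|x_4 − x*|/|x_3 − x*|) = ln(4.8699e-04/1.3929e-02)/ln(1.3929e-02/1.0695e-01) = ln(0.0349623)/ln(0.130238) ≈ 1.6452.
Then |x_6 − x*| ≈ |x_5 − x*|·(|x_5 − x*|/|x_4 − x*|)^p = 4.8699e-04·(0.0349623)^1.6452 = 4.8699e-04·0.00401727 ≈ 1.956e-06.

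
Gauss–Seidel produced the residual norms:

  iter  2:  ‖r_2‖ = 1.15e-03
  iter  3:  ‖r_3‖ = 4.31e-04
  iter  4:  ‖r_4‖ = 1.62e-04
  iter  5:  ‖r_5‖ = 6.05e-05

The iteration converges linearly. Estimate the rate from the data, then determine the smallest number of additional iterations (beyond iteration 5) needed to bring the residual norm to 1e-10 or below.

14

Rate ρ ≈ ‖r_5‖/‖r_4‖ = 6.05e-05/1.62e-04 = 0.3735.
After j more steps, ‖r_{5+j}‖ ≈ 6.05e-05·ρ^j; need ρ^j ≤ 1e-10/6.05e-05 = 1.65289e-06.
j ≥ ln(1.65289e-06)/ln(0.3735) = -13.3130/-0.98484 = 13.518.
So 14 more iterations are needed.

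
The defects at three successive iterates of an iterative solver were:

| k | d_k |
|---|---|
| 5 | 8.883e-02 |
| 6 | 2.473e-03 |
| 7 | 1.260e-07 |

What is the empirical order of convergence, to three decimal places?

p ≈ ln(d_7/d_6) / ln(d_6/d_5)
  = ln(1.260e-07/2.473e-03) / ln(2.473e-03/8.883e-02)
  = ln(5.09503e-05) / ln(0.0278397)
  = -9.884660 / -3.581292 ≈ 2.760082

2.760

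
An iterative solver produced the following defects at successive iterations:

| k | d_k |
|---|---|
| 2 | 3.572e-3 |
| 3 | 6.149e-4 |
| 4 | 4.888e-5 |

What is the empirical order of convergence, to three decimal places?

1.439

p ≈ ln(d_4/d_3) / ln(d_3/d_2)
  = ln(4.888e-5/6.149e-4) / ln(6.149e-4/3.572e-3)
  = ln(0.0794926) / ln(0.172144)
  = -2.532091 / -1.759424 ≈ 1.439159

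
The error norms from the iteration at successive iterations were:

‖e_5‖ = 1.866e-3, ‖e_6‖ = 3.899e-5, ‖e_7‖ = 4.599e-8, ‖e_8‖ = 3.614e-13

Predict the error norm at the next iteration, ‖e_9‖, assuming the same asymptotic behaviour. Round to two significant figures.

4.6e-22

First estimate the order: p ≈ ln(‖e_8‖/‖e_7‖) / ln(‖e_7‖/‖e_6‖) = ln(3.614e-13/4.599e-8)/ln(4.599e-8/3.899e-5) = ln(7.85823e-06)/ln(0.00117953) ≈ 1.7432.
Then ‖e_9‖ ≈ ‖e_8‖·(‖e_8‖/‖e_7‖)^p = 3.614e-13·(7.85823e-06)^1.7432 = 3.614e-13·1.26337e-09 ≈ 4.566e-22.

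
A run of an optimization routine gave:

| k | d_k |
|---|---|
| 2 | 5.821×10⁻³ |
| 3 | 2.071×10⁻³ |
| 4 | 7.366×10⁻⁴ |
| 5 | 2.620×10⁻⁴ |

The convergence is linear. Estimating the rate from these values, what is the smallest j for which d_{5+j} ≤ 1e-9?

Rate ρ ≈ d_5/d_4 = 2.620×10⁻⁴/7.366×10⁻⁴ = 0.3557.
After j more steps, d_{5+j} ≈ 2.620×10⁻⁴·ρ^j; need ρ^j ≤ 1e-9/2.620×10⁻⁴ = 3.81679e-06.
j ≥ ln(3.81679e-06)/ln(0.3557) = -12.4761/-1.03367 = 12.070.
So 13 more iterations are needed.

13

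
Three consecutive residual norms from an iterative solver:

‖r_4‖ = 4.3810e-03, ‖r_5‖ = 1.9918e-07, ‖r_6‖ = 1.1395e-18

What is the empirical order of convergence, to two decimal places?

p ≈ ln(‖r_6‖/‖r_5‖) / ln(‖r_5‖/‖r_4‖)
  = ln(1.1395e-18/1.9918e-07) / ln(1.9918e-07/4.3810e-03)
  = ln(5.72096e-12) / ln(4.54645e-05)
  = -25.88688 / -9.99858 ≈ 2.58906

2.59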